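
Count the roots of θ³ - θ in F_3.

Write f(θ) = θ³ - θ.
Evaluate at each of the 3 elements of F_3:
f(0) = 0 → root; f(1) = 0 → root; f(2) = 0 → root.
Roots: {0, 1, 2}.

3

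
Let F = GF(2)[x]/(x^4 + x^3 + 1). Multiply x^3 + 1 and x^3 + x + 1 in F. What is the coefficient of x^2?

Multiply in GF(2)[x]: (x^3 + 1)·(x^3 + x + 1) = x^6 + x^4 + x + 1.
Reduce using x^4 ≡ x^3 + 1 (mod x^4 + x^3 + 1).
Reduced: x^2 + 1.

1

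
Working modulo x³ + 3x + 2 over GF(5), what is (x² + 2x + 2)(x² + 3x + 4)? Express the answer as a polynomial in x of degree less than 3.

4x^2 + 2x + 3

Multiply in GF(5)[x]: (x² + 2x + 2)·(x² + 3x + 4) = x⁴ + 2x² + 4x + 3.
Reduce using x³ ≡ 2x + 3 (mod x³ + 3x + 2).
Reduced: 4x² + 2x + 3.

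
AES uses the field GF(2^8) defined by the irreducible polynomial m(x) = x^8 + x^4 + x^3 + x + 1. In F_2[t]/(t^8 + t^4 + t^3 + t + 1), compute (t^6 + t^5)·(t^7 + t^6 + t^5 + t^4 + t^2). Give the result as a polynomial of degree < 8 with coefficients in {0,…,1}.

t^7 + t^6 + t^5

Multiply in F_2[t]: (t^6 + t^5)·(t^7 + t^6 + t^5 + t^4 + t^2) = t^13 + t^9 + t^8 + t^7.
Reduce using t^8 ≡ t^4 + t^3 + t + 1 (mod t^8 + t^4 + t^3 + t + 1).
Reduced: t^7 + t^6 + t^5.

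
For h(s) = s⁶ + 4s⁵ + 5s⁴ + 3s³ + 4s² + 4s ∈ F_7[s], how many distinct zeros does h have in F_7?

4

Evaluate at each of the 7 elements of F_7:
h(0) = 0 → root; h(1) = 0 → root; h(2) = 5; h(3) = 2; h(4) = 0 → root; h(5) = 0 → root; h(6) = 6.
Roots: {0, 1, 4, 5}.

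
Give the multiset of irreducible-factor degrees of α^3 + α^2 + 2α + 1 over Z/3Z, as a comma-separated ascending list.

Write f(α) = α^3 + α^2 + 2α + 1.
Roots in Z/3Z: f(0) = 1; f(1) = 2; f(2) = 2.
Complete factorization: f(α) = (α^3 + α^2 + 2α + 1).
Factor degrees with multiplicity: 3 = 3.

3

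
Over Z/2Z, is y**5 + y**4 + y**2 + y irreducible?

Write m(y) = y**5 + y**4 + y**2 + y.
Check for roots in Z/2Z: m(0) = 0 → root; m(1) = 0 → root.
m(0) = 0, so (y) divides m(y); m is reducible.

No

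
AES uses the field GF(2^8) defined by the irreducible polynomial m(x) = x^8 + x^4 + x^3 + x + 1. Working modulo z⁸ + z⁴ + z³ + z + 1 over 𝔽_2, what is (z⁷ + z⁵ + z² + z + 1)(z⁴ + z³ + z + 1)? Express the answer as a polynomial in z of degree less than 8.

z^5 + z + 1

Multiply in 𝔽_2[z]: (z⁷ + z⁵ + z² + z + 1)·(z⁴ + z³ + z + 1) = z¹¹ + z¹⁰ + z⁹ + z⁷ + z⁵ + 1.
Reduce using z⁸ ≡ z⁴ + z³ + z + 1 (mod z⁸ + z⁴ + z³ + z + 1).
Reduced: z⁵ + z + 1.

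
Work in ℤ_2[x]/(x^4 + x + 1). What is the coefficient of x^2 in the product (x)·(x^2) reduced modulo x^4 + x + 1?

0

Multiply in ℤ_2[x]: (x)·(x^2) = x^3.
Reduced: x^3.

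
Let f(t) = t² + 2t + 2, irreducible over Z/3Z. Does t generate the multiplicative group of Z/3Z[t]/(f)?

Yes

|GF(3^2)^×| = 3^2 − 1 = 8. Prime factorization: 8 = 2^3.
f is primitive ⇔ t has order 8 in GF(3)[t]/(f), i.e. t^(8/q) ≠ 1 for each prime q | 8.
t^(4) mod f = 2.
None equal 1, so t has full order 8; f is primitive.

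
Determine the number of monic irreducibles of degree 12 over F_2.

335

The number of monic irreducibles of degree 12 over GF(2) is (1/12)·Σ_{d∣12} μ(12/d) 2^d.
Divisors of 12: 1, 2, 3, 4, 6, 12; μ(12/d) for each: 0, 1, 0, -1, -1, 1.
Σ = 2^2 − 2^4 − 2^6 + 2^12 = 4020.
N = 4020/12 = 335.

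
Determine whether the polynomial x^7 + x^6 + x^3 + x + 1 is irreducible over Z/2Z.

Write g(x) = x^7 + x^6 + x^3 + x + 1.
Check for roots in Z/2Z: g(0) = 1; g(1) = 1.
No roots, so no linear factors.
Monic irreducibles of degree 2 over GF(2): x^2 + x + 1.
None of them divide g (all give nonzero remainder).
Monic irreducibles of degree 3 over GF(2): x^3 + x + 1, x^3 + x^2 + 1.
None of them divide g (all give nonzero remainder).
No irreducible factor of degree ≤ 3 exists, so g is irreducible over GF(2).

Yes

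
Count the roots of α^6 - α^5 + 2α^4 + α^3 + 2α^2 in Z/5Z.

4

Write P(α) = α^6 - α^5 + 2α^4 + α^3 + 2α^2.
Evaluate at each of the 5 elements of Z/5Z:
P(0) = 0 → root; P(1) = 0 → root; P(2) = 0 → root; P(3) = 3; P(4) = 0 → root.
Roots: {0, 1, 2, 4}.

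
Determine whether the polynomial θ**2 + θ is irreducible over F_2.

Write g(θ) = θ**2 + θ.
Check for roots in F_2: g(0) = 0 → root; g(1) = 0 → root.
g(0) = 0, so (θ) divides g(θ); g is reducible.

No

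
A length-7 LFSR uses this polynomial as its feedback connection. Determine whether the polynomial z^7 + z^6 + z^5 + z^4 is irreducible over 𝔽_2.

Write f(z) = z^7 + z^6 + z^5 + z^4.
Check for roots in 𝔽_2: f(0) = 0 → root; f(1) = 0 → root.
f(0) = 0, so (z) divides f(z); f is reducible.

No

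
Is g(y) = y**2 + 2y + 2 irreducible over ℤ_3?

Check for roots in ℤ_3: g(0) = 2; g(1) = 2; g(2) = 1.
No roots. A degree-2 polynomial over a field with no linear factor is irreducible.

Yes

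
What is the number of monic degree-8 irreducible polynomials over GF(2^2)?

The number of monic irreducibles of degree 8 over GF(4) is (1/8)·Σ_{d∣8} μ(8/d) 4^d.
Divisors of 8: 1, 2, 4, 8; μ(8/d) for each: 0, 0, -1, 1.
Σ = − 4^4 + 4^8 = 65280.
N = 65280/8 = 8160.

8160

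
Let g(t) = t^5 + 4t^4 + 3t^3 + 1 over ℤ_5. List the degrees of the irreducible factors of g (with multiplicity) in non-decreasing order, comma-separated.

5

Roots in ℤ_5: g(0) = 1; g(1) = 4; g(2) = 1; g(3) = 4; g(4) = 1.
Complete factorization: g(t) = (t^5 + 4t^4 + 3t^3 + 1).
Factor degrees with multiplicity: 5 = 5.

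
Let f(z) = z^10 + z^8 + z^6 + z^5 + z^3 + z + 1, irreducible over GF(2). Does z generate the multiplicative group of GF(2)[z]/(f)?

Yes

|GF(2^10)^×| = 2^10 − 1 = 1023. Prime factorization: 1023 = 3·11·31.
f is primitive ⇔ z has order 1023 in GF(2)[z]/(f), i.e. z^(1023/q) ≠ 1 for each prime q | 1023.
z^(341) mod f = z^5 + z^4 + z^3 + z^2 + z.
z^(93) mod f = z^8 + z^5 + z^3 + 1.
z^(33) mod f = z^8 + z^7 + z^4 + z^3 + z^2.
None equal 1, so z has full order 1023; f is primitive.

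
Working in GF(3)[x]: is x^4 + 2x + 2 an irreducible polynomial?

Yes

Write P(x) = x^4 + 2x + 2.
Check for roots in GF(3): P(0) = 2; P(1) = 2; P(2) = 1.
No roots, so no linear factors.
Monic irreducibles of degree 2 over GF(3): x^2 + 1, x^2 + x + 2, x^2 + 2x + 2.
None of them divide P (all give nonzero remainder).
No irreducible factor of degree ≤ 2 exists, so P is irreducible over GF(3).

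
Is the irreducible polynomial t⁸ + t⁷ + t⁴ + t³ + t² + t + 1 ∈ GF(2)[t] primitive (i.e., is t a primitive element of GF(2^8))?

No

Write f(t) = t⁸ + t⁷ + t⁴ + t³ + t² + t + 1.
|GF(2^8)^×| = 2^8 − 1 = 255. Prime factorization: 255 = 3·5·17.
f is primitive ⇔ t has order 255 in GF(2)[t]/(f), i.e. t^(255/q) ≠ 1 for each prime q | 255.
t^(85) mod f = t⁷ + t⁶ + t⁵ + t⁴ + t³ + t + 1.
t^(51) mod f = 1
t^(15) mod f = t⁷ + t⁶ + t⁵ + t⁴ + 1.
Since t^(51) = 1, the order of t divides 51 < 255; not primitive.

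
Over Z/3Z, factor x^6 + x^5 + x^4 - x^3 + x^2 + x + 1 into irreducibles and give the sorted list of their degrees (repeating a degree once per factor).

Write h(x) = x^6 + x^5 + x^4 - x^3 + x^2 + x + 1.
Roots in Z/3Z: h(0) = 1; h(1) = 2; h(2) = 0 → root.
Linear factors from roots: (x + 1).
Complete factorization: h(x) = (x + 1)^4·(x^2 + 1).
Factor degrees with multiplicity: 1 + 1 + 1 + 1 + 2 = 6.

1, 1, 1, 1, 2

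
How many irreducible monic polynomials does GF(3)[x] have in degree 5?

48

By the necklace-counting formula, N_3(5) = (1/5) Σ_{d|5} μ(5/d)·3^d.
Divisors of 5: 1, 5; μ(5/d) for each: -1, 1.
Σ = − 3^1 + 3^5 = 240.
N = 240/5 = 48.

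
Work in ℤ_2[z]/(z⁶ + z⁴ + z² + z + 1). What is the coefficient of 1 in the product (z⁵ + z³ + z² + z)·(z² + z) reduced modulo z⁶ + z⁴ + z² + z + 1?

1

Multiply in ℤ_2[z]: (z⁵ + z³ + z² + z)·(z² + z) = z⁷ + z⁶ + z⁵ + z².
Reduce using z⁶ ≡ z⁴ + z² + z + 1 (mod z⁶ + z⁴ + z² + z + 1).
Reduced: z⁴ + z³ + z² + 1.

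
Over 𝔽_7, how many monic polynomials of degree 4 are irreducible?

588

By the necklace-counting formula, N_7(4) = (1/4) Σ_{d|4} μ(4/d)·7^d.
Divisors of 4: 1, 2, 4; μ(4/d) for each: 0, -1, 1.
Σ = − 7^2 + 7^4 = 2352.
N = 2352/4 = 588.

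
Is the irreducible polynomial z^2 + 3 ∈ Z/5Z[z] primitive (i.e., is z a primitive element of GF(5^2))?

Write f(z) = z^2 + 3.
|GF(5^2)^×| = 5^2 − 1 = 24. Prime factorization: 24 = 2^3·3.
f is primitive ⇔ z has order 24 in GF(5)[z]/(f), i.e. z^(24/q) ≠ 1 for each prime q | 24.
z^(12) mod f = 4.
z^(8) mod f = 1
Since z^(8) = 1, the order of z divides 8 < 24; not primitive.

No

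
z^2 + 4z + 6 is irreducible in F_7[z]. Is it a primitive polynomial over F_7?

No

Write f(z) = z^2 + 4z + 6.
|GF(7^2)^×| = 7^2 − 1 = 48. Prime factorization: 48 = 2^4·3.
f is primitive ⇔ z has order 48 in GF(7)[z]/(f), i.e. z^(48/q) ≠ 1 for each prime q | 48.
z^(24) mod f = 6.
z^(16) mod f = 1
Since z^(16) = 1, the order of z divides 16 < 48; not primitive.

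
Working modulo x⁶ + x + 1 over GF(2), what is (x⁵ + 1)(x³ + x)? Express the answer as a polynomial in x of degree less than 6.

x^2 + 1

Multiply in GF(2)[x]: (x⁵ + 1)·(x³ + x) = x⁸ + x⁶ + x³ + x.
Reduce using x⁶ ≡ x + 1 (mod x⁶ + x + 1).
Reduced: x² + 1.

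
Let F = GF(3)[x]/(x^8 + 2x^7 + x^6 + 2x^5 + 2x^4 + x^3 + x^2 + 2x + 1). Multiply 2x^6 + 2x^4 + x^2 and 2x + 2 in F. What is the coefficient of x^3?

Multiply in GF(3)[x]: (2x^6 + 2x^4 + x^2)·(2x + 2) = x^7 + x^6 + x^5 + x^4 + 2x^3 + 2x^2.
Reduced: x^7 + x^6 + x^5 + x^4 + 2x^3 + 2x^2.

2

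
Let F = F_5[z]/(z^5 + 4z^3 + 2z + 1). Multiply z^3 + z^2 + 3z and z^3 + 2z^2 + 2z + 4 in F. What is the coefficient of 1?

2

Multiply in F_5[z]: (z^3 + z^2 + 3z)·(z^3 + 2z^2 + 2z + 4) = z^6 + 3z^5 + 2z^4 + 2z^3 + 2z.
Reduce using z^5 ≡ z^3 + 3z + 4 (mod z^5 + 4z^3 + 2z + 1).
Reduced: 3z^4 + 3z^2 + 2.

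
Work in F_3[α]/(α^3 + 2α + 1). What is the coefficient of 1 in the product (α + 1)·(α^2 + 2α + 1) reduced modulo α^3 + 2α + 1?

Multiply in F_3[α]: (α + 1)·(α^2 + 2α + 1) = α^3 + 1.
Reduce using α^3 ≡ α + 2 (mod α^3 + 2α + 1).
Reduced: α.

0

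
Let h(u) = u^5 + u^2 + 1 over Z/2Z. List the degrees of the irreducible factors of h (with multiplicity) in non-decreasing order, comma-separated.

Roots in Z/2Z: h(0) = 1; h(1) = 1.
Complete factorization: h(u) = (u^5 + u^2 + 1).
Factor degrees with multiplicity: 5 = 5.

5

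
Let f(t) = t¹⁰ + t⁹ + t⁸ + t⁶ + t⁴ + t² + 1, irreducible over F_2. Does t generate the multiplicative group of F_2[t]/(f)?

|GF(2^10)^×| = 2^10 − 1 = 1023. Prime factorization: 1023 = 3·11·31.
f is primitive ⇔ t has order 1023 in GF(2)[t]/(f), i.e. t^(1023/q) ≠ 1 for each prime q | 1023.
t^(341) mod f = t⁹ + t⁸ + t⁶ + t⁵ + t³ + t² + 1.
t^(93) mod f = t⁹ + t⁷ + t⁶ + t⁵ + t⁴ + t³ + t² + t.
t^(33) mod f = t⁸ + t⁷ + t⁵ + t⁴ + t².
None equal 1, so t has full order 1023; f is primitive.

Yes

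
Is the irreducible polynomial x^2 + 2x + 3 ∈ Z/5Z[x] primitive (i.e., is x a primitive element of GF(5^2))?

Write f(x) = x^2 + 2x + 3.
|GF(5^2)^×| = 5^2 − 1 = 24. Prime factorization: 24 = 2^3·3.
f is primitive ⇔ x has order 24 in GF(5)[x]/(f), i.e. x^(24/q) ≠ 1 for each prime q | 24.
x^(12) mod f = 4.
x^(8) mod f = 4x + 1.
None equal 1, so x has full order 24; f is primitive.

Yes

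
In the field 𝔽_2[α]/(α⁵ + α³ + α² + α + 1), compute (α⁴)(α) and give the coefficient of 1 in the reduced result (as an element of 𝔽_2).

Multiply in 𝔽_2[α]: (α⁴)·(α) = α⁵.
Reduce using α⁵ ≡ α³ + α² + α + 1 (mod α⁵ + α³ + α² + α + 1).
Reduced: α³ + α² + α + 1.

1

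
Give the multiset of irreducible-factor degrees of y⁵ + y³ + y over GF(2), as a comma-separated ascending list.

1, 2, 2

Write f(y) = y⁵ + y³ + y.
Roots in GF(2): f(0) = 0 → root; f(1) = 1.
Linear factors from roots: (y).
Complete factorization: f(y) = (y)·(y² + y + 1)^2.
Factor degrees with multiplicity: 1 + 2 + 2 = 5.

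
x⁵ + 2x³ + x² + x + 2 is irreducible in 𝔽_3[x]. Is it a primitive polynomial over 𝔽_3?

Write f(x) = x⁵ + 2x³ + x² + x + 2.
|GF(3^5)^×| = 3^5 − 1 = 242. Prime factorization: 242 = 2·11^2.
f is primitive ⇔ x has order 242 in GF(3)[x]/(f), i.e. x^(242/q) ≠ 1 for each prime q | 242.
x^(121) mod f = 1
x^(22) mod f = 2x³ + x².
Since x^(121) = 1, the order of x divides 121 < 242; not primitive.

No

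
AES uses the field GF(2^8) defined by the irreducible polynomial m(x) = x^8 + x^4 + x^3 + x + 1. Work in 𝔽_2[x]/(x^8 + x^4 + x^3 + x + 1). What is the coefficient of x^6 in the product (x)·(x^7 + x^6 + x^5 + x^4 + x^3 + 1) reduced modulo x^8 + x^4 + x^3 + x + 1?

Multiply in 𝔽_2[x]: (x)·(x^7 + x^6 + x^5 + x^4 + x^3 + 1) = x^8 + x^7 + x^6 + x^5 + x^4 + x.
Reduce using x^8 ≡ x^4 + x^3 + x + 1 (mod x^8 + x^4 + x^3 + x + 1).
Reduced: x^7 + x^6 + x^5 + x^3 + 1.

1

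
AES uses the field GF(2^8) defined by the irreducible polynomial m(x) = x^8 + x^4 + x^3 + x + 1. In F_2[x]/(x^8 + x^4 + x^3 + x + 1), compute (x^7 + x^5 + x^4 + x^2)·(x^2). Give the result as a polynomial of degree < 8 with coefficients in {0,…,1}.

x^7 + x^6 + x^5 + x^2 + x

Multiply in F_2[x]: (x^7 + x^5 + x^4 + x^2)·(x^2) = x^9 + x^7 + x^6 + x^4.
Reduce using x^8 ≡ x^4 + x^3 + x + 1 (mod x^8 + x^4 + x^3 + x + 1).
Reduced: x^7 + x^6 + x^5 + x^2 + x.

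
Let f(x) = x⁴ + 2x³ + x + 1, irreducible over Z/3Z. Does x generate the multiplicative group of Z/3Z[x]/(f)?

No

|GF(3^4)^×| = 3^4 − 1 = 80. Prime factorization: 80 = 2^4·5.
f is primitive ⇔ x has order 80 in GF(3)[x]/(f), i.e. x^(80/q) ≠ 1 for each prime q | 80.
x^(40) mod f = 1
x^(16) mod f = 2x² + 2x + 1.
Since x^(40) = 1, the order of x divides 40 < 80; not primitive.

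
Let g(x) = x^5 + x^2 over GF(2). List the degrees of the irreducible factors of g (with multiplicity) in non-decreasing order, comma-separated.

1, 1, 1, 2

Roots in GF(2): g(0) = 0 → root; g(1) = 0 → root.
Linear factors from roots: (x), (x + 1).
Complete factorization: g(x) = (x + 1)·(x)^2·(x^2 + x + 1).
Factor degrees with multiplicity: 1 + 1 + 1 + 2 = 5.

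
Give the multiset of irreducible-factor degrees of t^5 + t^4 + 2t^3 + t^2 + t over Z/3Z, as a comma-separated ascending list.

Write g(t) = t^5 + t^4 + 2t^3 + t^2 + t.
Roots in Z/3Z: g(0) = 0 → root; g(1) = 0 → root; g(2) = 1.
Linear factors from roots: (t), (t + 2).
Complete factorization: g(t) = (t)·(t + 2)^2·(t^2 + 1).
Factor degrees with multiplicity: 1 + 1 + 1 + 2 = 5.

1, 1, 1, 2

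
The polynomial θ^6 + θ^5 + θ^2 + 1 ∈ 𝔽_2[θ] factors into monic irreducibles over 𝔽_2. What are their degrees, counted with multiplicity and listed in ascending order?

1, 2, 3

Write h(θ) = θ^6 + θ^5 + θ^2 + 1.
Roots in 𝔽_2: h(0) = 1; h(1) = 0 → root.
Linear factors from roots: (θ + 1).
Complete factorization: h(θ) = (θ + 1)·(θ^2 + θ + 1)·(θ^3 + θ^2 + 1).
Factor degrees with multiplicity: 1 + 2 + 3 = 6.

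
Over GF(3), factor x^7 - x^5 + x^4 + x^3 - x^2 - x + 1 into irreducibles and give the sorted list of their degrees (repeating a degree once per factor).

Write g(x) = x^7 - x^5 + x^4 + x^3 - x^2 - x + 1.
Roots in GF(3): g(0) = 1; g(1) = 1; g(2) = 1.
Complete factorization: g(x) = (x^7 - x^5 + x^4 + x^3 - x^2 - x + 1).
Factor degrees with multiplicity: 7 = 7.

7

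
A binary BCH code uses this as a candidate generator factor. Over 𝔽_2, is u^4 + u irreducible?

Write P(u) = u^4 + u.
Check for roots in 𝔽_2: P(0) = 0 → root; P(1) = 0 → root.
P(0) = 0, so (u) divides P(u); P is reducible.

No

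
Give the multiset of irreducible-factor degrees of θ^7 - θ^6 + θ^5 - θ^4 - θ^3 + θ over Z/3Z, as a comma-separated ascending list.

1, 1, 1, 2, 2

Write h(θ) = θ^7 - θ^6 + θ^5 - θ^4 - θ^3 + θ.
Roots in Z/3Z: h(0) = 0 → root; h(1) = 0 → root; h(2) = 2.
Linear factors from roots: (θ), (θ - 1).
Complete factorization: h(θ) = (θ)·(θ - 1)^2·(θ^2 - θ - 1)^2.
Factor degrees with multiplicity: 1 + 1 + 1 + 2 + 2 = 7.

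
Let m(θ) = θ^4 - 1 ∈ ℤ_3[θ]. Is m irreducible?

Check for roots in ℤ_3: m(0) = 2; m(1) = 0 → root; m(2) = 0 → root.
m(1) = 0, so (θ − 1) divides m(θ); m is reducible.

No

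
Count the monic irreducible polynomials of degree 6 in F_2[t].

Gauss's count: N_{2}(6) = (1/6) Σ_{d|6} μ(6/d)·2^d.
Divisors of 6: 1, 2, 3, 6; μ(6/d) for each: 1, -1, -1, 1.
Σ = 2^1 − 2^2 − 2^3 + 2^6 = 54.
N = 54/6 = 9.

9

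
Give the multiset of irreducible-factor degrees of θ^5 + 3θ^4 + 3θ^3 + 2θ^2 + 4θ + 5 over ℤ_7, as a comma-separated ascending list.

1, 1, 1, 1, 1

Write f(θ) = θ^5 + 3θ^4 + 3θ^3 + 2θ^2 + 4θ + 5.
Linear factors from roots: (θ + 4), (θ + 3).
Complete factorization: f(θ) = (θ + 4)^2·(θ + 3)^3.
Factor degrees with multiplicity: 1 + 1 + 1 + 1 + 1 = 5.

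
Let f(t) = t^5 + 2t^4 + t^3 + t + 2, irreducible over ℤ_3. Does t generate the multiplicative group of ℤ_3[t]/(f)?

|GF(3^5)^×| = 3^5 − 1 = 242. Prime factorization: 242 = 2·11^2.
f is primitive ⇔ t has order 242 in GF(3)[t]/(f), i.e. t^(242/q) ≠ 1 for each prime q | 242.
t^(121) mod f = 1
t^(22) mod f = t^4 + t^3 + t^2 + 1.
Since t^(121) = 1, the order of t divides 121 < 242; not primitive.

No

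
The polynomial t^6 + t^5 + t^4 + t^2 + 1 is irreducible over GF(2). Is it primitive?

Write f(t) = t^6 + t^5 + t^4 + t^2 + 1.
|GF(2^6)^×| = 2^6 − 1 = 63. Prime factorization: 63 = 3^2·7.
f is primitive ⇔ t has order 63 in GF(2)[t]/(f), i.e. t^(63/q) ≠ 1 for each prime q | 63.
t^(21) mod f = 1
t^(9) mod f = t^3 + 1.
Since t^(21) = 1, the order of t divides 21 < 63; not primitive.

No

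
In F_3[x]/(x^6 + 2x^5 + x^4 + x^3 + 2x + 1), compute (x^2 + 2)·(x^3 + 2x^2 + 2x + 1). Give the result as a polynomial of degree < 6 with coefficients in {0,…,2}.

Multiply in F_3[x]: (x^2 + 2)·(x^3 + 2x^2 + 2x + 1) = x^5 + 2x^4 + x^3 + 2x^2 + x + 2.
Reduced: x^5 + 2x^4 + x^3 + 2x^2 + x + 2.

x^5 + 2x^4 + x^3 + 2x^2 + x + 2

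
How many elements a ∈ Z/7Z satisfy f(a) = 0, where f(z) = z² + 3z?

2

Evaluate at each of the 7 elements of Z/7Z:
f(0) = 0 → root; f(1) = 4; f(2) = 3; f(3) = 4; f(4) = 0 → root; f(5) = 5; f(6) = 5.
Roots: {0, 4}.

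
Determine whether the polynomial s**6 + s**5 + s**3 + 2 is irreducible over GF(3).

Write P(s) = s**6 + s**5 + s**3 + 2.
Check for roots in GF(3): P(0) = 2; P(1) = 2; P(2) = 1.
No roots, so no linear factors.
Monic irreducibles of degree 2 over GF(3): s**2 + 1, s**2 + s + 2, s**2 + 2s + 2.
None of them divide P (all give nonzero remainder).
Degree-3 irreducible divisors: test the 8 monic irreducibles of degree 3 over GF(3).
None of them divide P (all give nonzero remainder).
No irreducible factor of degree ≤ 3 exists, so P is irreducible over GF(3).

Yes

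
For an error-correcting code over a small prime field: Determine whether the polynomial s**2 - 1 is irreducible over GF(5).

No

Write h(s) = s**2 - 1.
Check for roots in GF(5): h(0) = 4; h(1) = 0 → root; h(2) = 3; h(3) = 3; h(4) = 0 → root.
h(1) = 0, so (s − 1) divides h(s); h is reducible.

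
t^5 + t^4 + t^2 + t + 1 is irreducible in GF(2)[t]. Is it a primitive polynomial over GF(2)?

Write f(t) = t^5 + t^4 + t^2 + t + 1.
|GF(2^5)^×| = 2^5 − 1 = 31. Prime factorization: 31 = 31.
f is primitive ⇔ t has order 31 in GF(2)[t]/(f), i.e. t^(31/q) ≠ 1 for each prime q | 31.
t^(1) mod f = t.
None equal 1, so t has full order 31; f is primitive.

Yes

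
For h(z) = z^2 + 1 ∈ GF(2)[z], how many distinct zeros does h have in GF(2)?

1

Evaluate at each of the 2 elements of GF(2):
h(0) = 1; h(1) = 0 → root.
Roots: {1}.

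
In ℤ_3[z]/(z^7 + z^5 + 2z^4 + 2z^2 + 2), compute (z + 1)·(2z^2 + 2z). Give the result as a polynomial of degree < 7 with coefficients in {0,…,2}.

2z^3 + z^2 + 2z

Multiply in ℤ_3[z]: (z + 1)·(2z^2 + 2z) = 2z^3 + z^2 + 2z.
Reduced: 2z^3 + z^2 + 2z.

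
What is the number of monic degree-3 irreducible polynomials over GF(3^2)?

By the necklace-counting formula, N_9(3) = (1/3) Σ_{d|3} μ(3/d)·9^d.
Divisors of 3: 1, 3; μ(3/d) for each: -1, 1.
Σ = − 9^1 + 9^3 = 720.
N = 720/3 = 240.

240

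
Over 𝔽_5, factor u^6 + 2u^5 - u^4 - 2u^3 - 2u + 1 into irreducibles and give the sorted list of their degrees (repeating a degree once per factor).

Write h(u) = u^6 + 2u^5 - u^4 - 2u^3 - 2u + 1.
Roots in 𝔽_5: h(0) = 1; h(1) = 4; h(2) = 3; h(3) = 0 → root; h(4) = 3.
Linear factors from roots: (u + 2).
Complete factorization: h(u) = (u + 2)·(u^2 + u + 2)·(u^3 - u^2 - 2u - 1).
Factor degrees with multiplicity: 1 + 2 + 3 = 6.

1, 2, 3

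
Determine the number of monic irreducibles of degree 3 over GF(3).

x^(3^3) − x is the product of all monic irreducibles of degree dividing 3; Möbius inversion gives N = (1/3) Σ μ(3/d)·3^d.
Divisors of 3: 1, 3; μ(3/d) for each: -1, 1.
Σ = − 3^1 + 3^3 = 24.
N = 24/3 = 8.

8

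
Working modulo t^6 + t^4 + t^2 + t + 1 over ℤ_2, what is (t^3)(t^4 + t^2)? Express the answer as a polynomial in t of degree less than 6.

Multiply in ℤ_2[t]: (t^3)·(t^4 + t^2) = t^7 + t^5.
Reduce using t^6 ≡ t^4 + t^2 + t + 1 (mod t^6 + t^4 + t^2 + t + 1).
Reduced: t^3 + t^2 + t.

t^3 + t^2 + t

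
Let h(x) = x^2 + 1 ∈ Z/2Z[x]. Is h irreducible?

No

Check for roots in Z/2Z: h(0) = 1; h(1) = 0 → root.
h(1) = 0, so (x − 1) divides h(x); h is reducible.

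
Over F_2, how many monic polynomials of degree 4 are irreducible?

Gauss's count: N_{2}(4) = (1/4) Σ_{d|4} μ(4/d)·2^d.
Divisors of 4: 1, 2, 4; μ(4/d) for each: 0, -1, 1.
Σ = − 2^2 + 2^4 = 12.
N = 12/4 = 3.

3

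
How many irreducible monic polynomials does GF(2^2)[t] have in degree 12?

1397740

x^(4^12) − x is the product of all monic irreducibles of degree dividing 12; Möbius inversion gives N = (1/12) Σ μ(12/d)·4^d.
Divisors of 12: 1, 2, 3, 4, 6, 12; μ(12/d) for each: 0, 1, 0, -1, -1, 1.
Σ = 4^2 − 4^4 − 4^6 + 4^12 = 16772880.
N = 16772880/12 = 1397740.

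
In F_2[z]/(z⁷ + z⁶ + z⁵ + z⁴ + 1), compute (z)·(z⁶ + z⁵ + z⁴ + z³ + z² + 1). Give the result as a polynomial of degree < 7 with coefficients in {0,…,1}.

Multiply in F_2[z]: (z)·(z⁶ + z⁵ + z⁴ + z³ + z² + 1) = z⁷ + z⁶ + z⁵ + z⁴ + z³ + z.
Reduce using z⁷ ≡ z⁶ + z⁵ + z⁴ + 1 (mod z⁷ + z⁶ + z⁵ + z⁴ + 1).
Reduced: z³ + z + 1.

z^3 + z + 1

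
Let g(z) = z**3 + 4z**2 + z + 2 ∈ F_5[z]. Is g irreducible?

Yes

Check for roots in F_5: g(0) = 2; g(1) = 3; g(2) = 3; g(3) = 3; g(4) = 4.
No roots. A degree-3 polynomial over a field with no linear factor is irreducible.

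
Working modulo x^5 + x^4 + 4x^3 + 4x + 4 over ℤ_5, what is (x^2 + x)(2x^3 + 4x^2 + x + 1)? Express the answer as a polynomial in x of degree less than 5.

4x^4 + 2x^3 + 2x^2 + 3x + 2

Multiply in ℤ_5[x]: (x^2 + x)·(2x^3 + 4x^2 + x + 1) = 2x^5 + x^4 + 2x^2 + x.
Reduce using x^5 ≡ 4x^4 + x^3 + x + 1 (mod x^5 + x^4 + 4x^3 + 4x + 4).
Reduced: 4x^4 + 2x^3 + 2x^2 + 3x + 2.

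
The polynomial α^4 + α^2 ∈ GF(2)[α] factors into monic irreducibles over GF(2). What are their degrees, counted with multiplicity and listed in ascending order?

1, 1, 1, 1

Write g(α) = α^4 + α^2.
Roots in GF(2): g(0) = 0 → root; g(1) = 0 → root.
Linear factors from roots: (α), (α + 1).
Complete factorization: g(α) = (α)^2·(α + 1)^2.
Factor degrees with multiplicity: 1 + 1 + 1 + 1 = 4.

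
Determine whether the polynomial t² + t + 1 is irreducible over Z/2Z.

Yes

Write g(t) = t² + t + 1.
Check for roots in Z/2Z: g(0) = 1; g(1) = 1.
No roots. A degree-2 polynomial over a field with no linear factor is irreducible.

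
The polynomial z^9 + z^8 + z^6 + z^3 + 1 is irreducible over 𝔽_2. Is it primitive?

Write f(z) = z^9 + z^8 + z^6 + z^3 + 1.
|GF(2^9)^×| = 2^9 − 1 = 511. Prime factorization: 511 = 7·73.
f is primitive ⇔ z has order 511 in GF(2)[z]/(f), i.e. z^(511/q) ≠ 1 for each prime q | 511.
z^(73) mod f = 1
z^(7) mod f = z^7.
Since z^(73) = 1, the order of z divides 73 < 511; not primitive.

No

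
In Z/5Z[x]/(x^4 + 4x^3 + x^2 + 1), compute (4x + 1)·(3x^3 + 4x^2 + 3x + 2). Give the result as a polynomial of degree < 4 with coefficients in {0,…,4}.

x^3 + 4x^2 + x

Multiply in Z/5Z[x]: (4x + 1)·(3x^3 + 4x^2 + 3x + 2) = 2x^4 + 4x^3 + x^2 + x + 2.
Reduce using x^4 ≡ x^3 + 4x^2 + 4 (mod x^4 + 4x^3 + x^2 + 1).
Reduced: x^3 + 4x^2 + x.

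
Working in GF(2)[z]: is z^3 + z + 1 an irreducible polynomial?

Write g(z) = z^3 + z + 1.
Check for roots in GF(2): g(0) = 1; g(1) = 1.
No roots. A degree-3 polynomial over a field with no linear factor is irreducible.

Yes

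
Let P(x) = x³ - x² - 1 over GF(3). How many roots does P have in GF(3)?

1

Evaluate at each of the 3 elements of GF(3):
P(0) = 2; P(1) = 2; P(2) = 0 → root.
Roots: {2}.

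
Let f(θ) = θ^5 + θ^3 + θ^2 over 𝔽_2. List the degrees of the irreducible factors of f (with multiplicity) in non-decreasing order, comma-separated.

1, 1, 3

Roots in 𝔽_2: f(0) = 0 → root; f(1) = 1.
Linear factors from roots: (θ).
Complete factorization: f(θ) = (θ)^2·(θ^3 + θ + 1).
Factor degrees with multiplicity: 1 + 1 + 3 = 5.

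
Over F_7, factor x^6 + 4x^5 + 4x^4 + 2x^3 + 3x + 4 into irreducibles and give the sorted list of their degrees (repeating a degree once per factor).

1, 1, 1, 3

Write h(x) = x^6 + 4x^5 + 4x^4 + 2x^3 + 3x + 4.
Linear factors from roots: (x + 1).
Complete factorization: h(x) = (x + 1)^3·(x^3 + x^2 + 5x + 4).
Factor degrees with multiplicity: 1 + 1 + 1 + 3 = 6.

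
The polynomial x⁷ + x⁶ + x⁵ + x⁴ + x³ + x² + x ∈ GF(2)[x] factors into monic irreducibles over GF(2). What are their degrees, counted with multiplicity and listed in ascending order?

Write f(x) = x⁷ + x⁶ + x⁵ + x⁴ + x³ + x² + x.
Roots in GF(2): f(0) = 0 → root; f(1) = 1.
Linear factors from roots: (x).
Complete factorization: f(x) = (x)·(x³ + x + 1)·(x³ + x² + 1).
Factor degrees with multiplicity: 1 + 3 + 3 = 7.

1, 3, 3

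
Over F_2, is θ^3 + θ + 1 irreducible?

Yes

Write h(θ) = θ^3 + θ + 1.
Check for roots in F_2: h(0) = 1; h(1) = 1.
No roots. A degree-3 polynomial over a field with no linear factor is irreducible.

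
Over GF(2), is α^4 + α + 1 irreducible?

Write h(α) = α^4 + α + 1.
Check for roots in GF(2): h(0) = 1; h(1) = 1.
No roots, so no linear factors.
Monic irreducibles of degree 2 over GF(2): α^2 + α + 1.
None of them divide h (all give nonzero remainder).
No irreducible factor of degree ≤ 2 exists, so h is irreducible over GF(2).

Yes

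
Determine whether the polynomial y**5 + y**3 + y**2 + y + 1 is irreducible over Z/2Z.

Yes

Write f(y) = y**5 + y**3 + y**2 + y + 1.
Check for roots in Z/2Z: f(0) = 1; f(1) = 1.
No roots, so no linear factors.
Monic irreducibles of degree 2 over GF(2): y**2 + y + 1.
None of them divide f (all give nonzero remainder).
No irreducible factor of degree ≤ 2 exists, so f is irreducible over GF(2).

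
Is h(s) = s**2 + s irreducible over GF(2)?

No

Check for roots in GF(2): h(0) = 0 → root; h(1) = 0 → root.
h(0) = 0, so (s) divides h(s); h is reducible.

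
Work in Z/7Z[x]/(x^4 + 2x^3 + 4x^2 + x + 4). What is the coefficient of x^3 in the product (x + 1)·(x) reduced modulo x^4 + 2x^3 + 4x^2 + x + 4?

Multiply in Z/7Z[x]: (x + 1)·(x) = x^2 + x.
Reduced: x^2 + x.

0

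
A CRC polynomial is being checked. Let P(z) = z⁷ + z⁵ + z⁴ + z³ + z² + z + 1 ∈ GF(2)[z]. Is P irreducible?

Check for roots in GF(2): P(0) = 1; P(1) = 1.
No roots, so no linear factors.
Monic irreducibles of degree 2 over GF(2): z² + z + 1.
None of them divide P (all give nonzero remainder).
Monic irreducibles of degree 3 over GF(2): z³ + z + 1, z³ + z² + 1.
None of them divide P (all give nonzero remainder).
No irreducible factor of degree ≤ 3 exists, so P is irreducible over GF(2).

Yes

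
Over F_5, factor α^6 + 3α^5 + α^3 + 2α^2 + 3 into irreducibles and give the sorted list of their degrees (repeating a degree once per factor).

Write f(α) = α^6 + 3α^5 + α^3 + 2α^2 + 3.
Roots in F_5: f(0) = 3; f(1) = 0 → root; f(2) = 4; f(3) = 1; f(4) = 2.
Linear factors from roots: (α + 4).
Complete factorization: f(α) = (α + 4)·(α^2 + α + 1)·(α^3 + 3α^2 + 2).
Factor degrees with multiplicity: 1 + 2 + 3 = 6.

1, 2, 3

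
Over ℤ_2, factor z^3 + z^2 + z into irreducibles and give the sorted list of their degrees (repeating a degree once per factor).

1, 2

Write f(z) = z^3 + z^2 + z.
Roots in ℤ_2: f(0) = 0 → root; f(1) = 1.
Linear factors from roots: (z).
Complete factorization: f(z) = (z)·(z^2 + z + 1).
Factor degrees with multiplicity: 1 + 2 = 3.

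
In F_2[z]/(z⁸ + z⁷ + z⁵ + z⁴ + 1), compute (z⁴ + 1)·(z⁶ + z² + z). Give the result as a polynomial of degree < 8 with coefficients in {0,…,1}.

Multiply in F_2[z]: (z⁴ + 1)·(z⁶ + z² + z) = z¹⁰ + z⁵ + z² + z.
Reduce using z⁸ ≡ z⁷ + z⁵ + z⁴ + 1 (mod z⁸ + z⁷ + z⁵ + z⁴ + 1).
Reduced: z⁵ + z⁴ + 1.

z^5 + z^4 + 1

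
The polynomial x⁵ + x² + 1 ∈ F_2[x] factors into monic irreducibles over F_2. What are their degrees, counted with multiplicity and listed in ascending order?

Write f(x) = x⁵ + x² + 1.
Roots in F_2: f(0) = 1; f(1) = 1.
Complete factorization: f(x) = (x⁵ + x² + 1).
Factor degrees with multiplicity: 5 = 5.

5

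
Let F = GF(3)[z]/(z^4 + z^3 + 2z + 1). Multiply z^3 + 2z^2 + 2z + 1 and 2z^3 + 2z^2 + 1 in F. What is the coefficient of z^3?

Multiply in GF(3)[z]: (z^3 + 2z^2 + 2z + 1)·(2z^3 + 2z^2 + 1) = 2z^6 + 2z^4 + z^3 + z^2 + 2z + 1.
Reduce using z^4 ≡ 2z^3 + z + 2 (mod z^4 + z^3 + 2z + 1).
Reduced: 2z^3 + 2z.

2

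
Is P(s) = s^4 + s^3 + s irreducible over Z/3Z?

Check for roots in Z/3Z: P(0) = 0 → root; P(1) = 0 → root; P(2) = 2.
P(0) = 0, so (s) divides P(s); P is reducible.

No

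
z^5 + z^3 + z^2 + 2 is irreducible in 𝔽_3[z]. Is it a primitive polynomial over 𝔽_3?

No

Write f(z) = z^5 + z^3 + z^2 + 2.
|GF(3^5)^×| = 3^5 − 1 = 242. Prime factorization: 242 = 2·11^2.
f is primitive ⇔ z has order 242 in GF(3)[z]/(f), i.e. z^(242/q) ≠ 1 for each prime q | 242.
z^(121) mod f = 1
z^(22) mod f = z^4 + 2z^2 + 2z + 2.
Since z^(121) = 1, the order of z divides 121 < 242; not primitive.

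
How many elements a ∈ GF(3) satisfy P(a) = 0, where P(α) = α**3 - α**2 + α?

Evaluate at each of the 3 elements of GF(3):
P(0) = 0 → root; P(1) = 1; P(2) = 0 → root.
Roots: {0, 2}.

2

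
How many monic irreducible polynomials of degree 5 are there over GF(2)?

By the necklace-counting formula, N_2(5) = (1/5) Σ_{d|5} μ(5/d)·2^d.
Divisors of 5: 1, 5; μ(5/d) for each: -1, 1.
Σ = − 2^1 + 2^5 = 30.
N = 30/5 = 6.

6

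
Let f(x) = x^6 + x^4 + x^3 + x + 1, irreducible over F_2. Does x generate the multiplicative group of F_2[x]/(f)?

|GF(2^6)^×| = 2^6 − 1 = 63. Prime factorization: 63 = 3^2·7.
f is primitive ⇔ x has order 63 in GF(2)[x]/(f), i.e. x^(63/q) ≠ 1 for each prime q | 63.
x^(21) mod f = x^3 + x^2 + x.
x^(9) mod f = x^5 + x^4 + x^2 + 1.
None equal 1, so x has full order 63; f is primitive.

Yes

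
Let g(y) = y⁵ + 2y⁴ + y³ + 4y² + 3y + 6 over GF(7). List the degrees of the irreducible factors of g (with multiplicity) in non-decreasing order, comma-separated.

1, 1, 3

Linear factors from roots: (y + 4), (y + 1).
Complete factorization: g(y) = (y + 1)·(y + 4)·(y³ + 4y² + 5y + 5).
Factor degrees with multiplicity: 1 + 1 + 3 = 5.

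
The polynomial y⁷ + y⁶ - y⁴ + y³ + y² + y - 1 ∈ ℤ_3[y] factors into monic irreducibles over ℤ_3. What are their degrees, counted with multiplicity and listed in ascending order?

1, 1, 1, 4

Write g(y) = y⁷ + y⁶ - y⁴ + y³ + y² + y - 1.
Roots in ℤ_3: g(0) = 2; g(1) = 0 → root; g(2) = 0 → root.
Linear factors from roots: (y - 1), (y + 1).
Complete factorization: g(y) = (y + 1)·(y - 1)^2·(y⁴ - y³ - 1).
Factor degrees with multiplicity: 1 + 1 + 1 + 4 = 7.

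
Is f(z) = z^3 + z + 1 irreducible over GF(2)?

Yes

Check for roots in GF(2): f(0) = 1; f(1) = 1.
No roots. A degree-3 polynomial over a field with no linear factor is irreducible.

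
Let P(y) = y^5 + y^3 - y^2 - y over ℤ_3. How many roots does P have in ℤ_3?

2

Evaluate at each of the 3 elements of ℤ_3:
P(0) = 0 → root; P(1) = 0 → root; P(2) = 1.
Roots: {0, 1}.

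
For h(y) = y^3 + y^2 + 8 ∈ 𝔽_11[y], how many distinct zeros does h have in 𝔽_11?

Evaluate at each of the 11 elements of 𝔽_11:
h(0) = 8; h(1) = 10; h(2) = 9; h(3) = 0 → root; h(4) = 0 → root; h(5) = 4; h(6) = 7; h(7) = 4; h(8) = 1; h(9) = 4; h(10) = 8.
Roots: {3, 4}.

2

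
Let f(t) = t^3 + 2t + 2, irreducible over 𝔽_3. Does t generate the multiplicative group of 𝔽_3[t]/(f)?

No

|GF(3^3)^×| = 3^3 − 1 = 26. Prime factorization: 26 = 2·13.
f is primitive ⇔ t has order 26 in GF(3)[t]/(f), i.e. t^(26/q) ≠ 1 for each prime q | 26.
t^(13) mod f = 1
t^(2) mod f = t^2.
Since t^(13) = 1, the order of t divides 13 < 26; not primitive.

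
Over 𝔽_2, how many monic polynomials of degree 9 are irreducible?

The number of monic irreducibles of degree 9 over GF(2) is (1/9)·Σ_{d∣9} μ(9/d) 2^d.
Divisors of 9: 1, 3, 9; μ(9/d) for each: 0, -1, 1.
Σ = − 2^3 + 2^9 = 504.
N = 504/9 = 56.

56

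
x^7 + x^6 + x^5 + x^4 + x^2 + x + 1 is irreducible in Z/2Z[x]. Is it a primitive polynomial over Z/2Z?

Yes

Write f(x) = x^7 + x^6 + x^5 + x^4 + x^2 + x + 1.
|GF(2^7)^×| = 2^7 − 1 = 127. Prime factorization: 127 = 127.
f is primitive ⇔ x has order 127 in GF(2)[x]/(f), i.e. x^(127/q) ≠ 1 for each prime q | 127.
x^(1) mod f = x.
None equal 1, so x has full order 127; f is primitive.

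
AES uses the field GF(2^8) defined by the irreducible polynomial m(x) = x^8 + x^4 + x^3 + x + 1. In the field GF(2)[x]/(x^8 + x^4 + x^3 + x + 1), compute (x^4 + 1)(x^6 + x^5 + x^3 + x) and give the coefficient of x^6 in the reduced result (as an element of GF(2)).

0

Multiply in GF(2)[x]: (x^4 + 1)·(x^6 + x^5 + x^3 + x) = x^10 + x^9 + x^7 + x^6 + x^3 + x.
Reduce using x^8 ≡ x^4 + x^3 + x + 1 (mod x^8 + x^4 + x^3 + x + 1).
Reduced: x^7 + x^4.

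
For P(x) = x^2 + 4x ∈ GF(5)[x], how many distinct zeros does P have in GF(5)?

2

Evaluate at each of the 5 elements of GF(5):
P(0) = 0 → root; P(1) = 0 → root; P(2) = 2; P(3) = 1; P(4) = 2.
Roots: {0, 1}.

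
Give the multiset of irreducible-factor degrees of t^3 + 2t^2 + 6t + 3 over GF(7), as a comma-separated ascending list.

3

Write h(t) = t^3 + 2t^2 + 6t + 3.
Complete factorization: h(t) = (t^3 + 2t^2 + 6t + 3).
Factor degrees with multiplicity: 3 = 3.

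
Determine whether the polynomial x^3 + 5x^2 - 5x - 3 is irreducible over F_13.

Write P(x) = x^3 + 5x^2 - 5x - 3.
Check each element of F_13 for a root: P(0)=10, P(1)=11, P(2)=2, P(3)=2, P(4)=4, P(5)=1, P(6)=12, P(7)=4, P(8)=9, P(9)=7, P(10)=4, P(11)=6, P(12)=6.
No roots. A degree-3 polynomial over a field with no linear factor is irreducible.

Yes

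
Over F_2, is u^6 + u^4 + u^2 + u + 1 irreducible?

Yes

Write f(u) = u^6 + u^4 + u^2 + u + 1.
Check for roots in F_2: f(0) = 1; f(1) = 1.
No roots, so no linear factors.
Monic irreducibles of degree 2 over GF(2): u^2 + u + 1.
None of them divide f (all give nonzero remainder).
Monic irreducibles of degree 3 over GF(2): u^3 + u + 1, u^3 + u^2 + 1.
None of them divide f (all give nonzero remainder).
No irreducible factor of degree ≤ 3 exists, so f is irreducible over GF(2).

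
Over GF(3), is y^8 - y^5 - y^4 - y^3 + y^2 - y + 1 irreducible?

Write g(y) = y^8 - y^5 - y^4 - y^3 + y^2 - y + 1.
Check for roots in GF(3): g(0) = 1; g(1) = 2; g(2) = 2.
No roots, so no linear factors.
Monic irreducibles of degree 2 over GF(3): y^2 + 1, y^2 + y - 1, y^2 - y - 1.
None of them divide g (all give nonzero remainder).
Degree-3 irreducible divisors: test the 8 monic irreducibles of degree 3 over GF(3).
None of them divide g (all give nonzero remainder).
Degree-4 irreducible divisors: test the 18 monic irreducibles of degree 4 over GF(3).
None of them divide g (all give nonzero remainder).
No irreducible factor of degree ≤ 4 exists, so g is irreducible over GF(3).

Yes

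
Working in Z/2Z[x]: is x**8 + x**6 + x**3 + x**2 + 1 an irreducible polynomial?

Yes

Write g(x) = x**8 + x**6 + x**3 + x**2 + 1.
Check for roots in Z/2Z: g(0) = 1; g(1) = 1.
No roots, so no linear factors.
Monic irreducibles of degree 2 over GF(2): x**2 + x + 1.
None of them divide g (all give nonzero remainder).
Monic irreducibles of degree 3 over GF(2): x**3 + x + 1, x**3 + x**2 + 1.
None of them divide g (all give nonzero remainder).
Monic irreducibles of degree 4 over GF(2): x**4 + x + 1, x**4 + x**3 + 1, x**4 + x**3 + x**2 + x + 1.
None of them divide g (all give nonzero remainder).
No irreducible factor of degree ≤ 4 exists, so g is irreducible over GF(2).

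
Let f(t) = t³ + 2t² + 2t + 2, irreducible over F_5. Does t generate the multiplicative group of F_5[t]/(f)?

|GF(5^3)^×| = 5^3 − 1 = 124. Prime factorization: 124 = 2^2·31.
f is primitive ⇔ t has order 124 in GF(5)[t]/(f), i.e. t^(124/q) ≠ 1 for each prime q | 124.
t^(62) mod f = 4.
t^(4) mod f = 2t² + 2t + 4.
None equal 1, so t has full order 124; f is primitive.

Yes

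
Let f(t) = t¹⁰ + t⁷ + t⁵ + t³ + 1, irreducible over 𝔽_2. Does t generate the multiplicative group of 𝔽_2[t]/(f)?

|GF(2^10)^×| = 2^10 − 1 = 1023. Prime factorization: 1023 = 3·11·31.
f is primitive ⇔ t has order 1023 in GF(2)[t]/(f), i.e. t^(1023/q) ≠ 1 for each prime q | 1023.
t^(341) mod f = t⁸ + t⁶ + t⁴ + t.
t^(93) mod f = t⁹ + t⁷ + t⁶ + t⁴ + t + 1.
t^(33) mod f = 1
Since t^(33) = 1, the order of t divides 33 < 1023; not primitive.

No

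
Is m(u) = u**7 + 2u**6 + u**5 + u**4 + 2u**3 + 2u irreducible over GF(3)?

No

Check for roots in GF(3): m(0) = 0 → root; m(1) = 0 → root; m(2) = 0 → root.
m(0) = 0, so (u) divides m(u); m is reducible.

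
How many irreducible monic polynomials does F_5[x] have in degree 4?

The number of monic irreducibles of degree 4 over GF(5) is (1/4)·Σ_{d∣4} μ(4/d) 5^d.
Divisors of 4: 1, 2, 4; μ(4/d) for each: 0, -1, 1.
Σ = − 5^2 + 5^4 = 600.
N = 600/4 = 150.

150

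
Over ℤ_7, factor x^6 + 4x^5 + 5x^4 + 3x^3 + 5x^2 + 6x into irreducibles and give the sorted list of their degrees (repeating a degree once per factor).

1, 1, 2, 2

Write f(x) = x^6 + 4x^5 + 5x^4 + 3x^3 + 5x^2 + 6x.
Linear factors from roots: (x), (x + 2).
Complete factorization: f(x) = (x)·(x + 2)·(x^2 + 3x + 1)·(x^2 + 6x + 3).
Factor degrees with multiplicity: 1 + 1 + 2 + 2 = 6.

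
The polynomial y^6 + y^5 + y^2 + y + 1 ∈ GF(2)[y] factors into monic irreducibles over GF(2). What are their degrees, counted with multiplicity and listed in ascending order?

Write g(y) = y^6 + y^5 + y^2 + y + 1.
Roots in GF(2): g(0) = 1; g(1) = 1.
Complete factorization: g(y) = (y^6 + y^5 + y^2 + y + 1).
Factor degrees with multiplicity: 6 = 6.

6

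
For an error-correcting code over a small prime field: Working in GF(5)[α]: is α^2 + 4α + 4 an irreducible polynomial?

Write P(α) = α^2 + 4α + 4.
Check for roots in GF(5): P(0) = 4; P(1) = 4; P(2) = 1; P(3) = 0 → root; P(4) = 1.
P(3) = 0, so (α − 3) divides P(α); P is reducible.

No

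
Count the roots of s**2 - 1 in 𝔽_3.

Write f(s) = s**2 - 1.
Evaluate at each of the 3 elements of 𝔽_3:
f(0) = 2; f(1) = 0 → root; f(2) = 0 → root.
Roots: {1, 2}.

2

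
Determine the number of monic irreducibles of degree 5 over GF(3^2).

x^(9^5) − x is the product of all monic irreducibles of degree dividing 5; Möbius inversion gives N = (1/5) Σ μ(5/d)·9^d.
Divisors of 5: 1, 5; μ(5/d) for each: -1, 1.
Σ = − 9^1 + 9^5 = 59040.
N = 59040/5 = 11808.

11808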